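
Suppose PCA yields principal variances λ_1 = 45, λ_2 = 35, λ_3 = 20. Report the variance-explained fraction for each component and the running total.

Step 1 — total variance = trace(Sigma) = Σ λ_i = 45 + 35 + 20 = 100.

Step 2 — fraction explained by component i = λ_i / Σ λ:
  PC1: 45/100 = 0.45
  PC2: 35/100 = 0.35
  PC3: 20/100 = 0.2

Step 3 — cumulative fraction after k components = (λ_1 + ... + λ_k) / Σ λ:
  k = 1: 45/100 = 0.45
  k = 2: (45 + 35)/100 = 80/100 = 0.8
  k = 3: (45 + 35 + 20)/100 = 100/100 = 1

Summary (fraction, with percent):

explained: PC1 0.45 (45%), PC2 0.35 (35%), PC3 0.2 (20%);  cumulative: 0.45, 0.8, 1


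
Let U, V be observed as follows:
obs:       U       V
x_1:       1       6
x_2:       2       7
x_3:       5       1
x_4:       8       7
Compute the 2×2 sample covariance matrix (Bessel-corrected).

Step 1 — column means:
  mean(U) = (1 + 2 + 5 + 8) / 4 = 16/4 = 4
  mean(V) = (6 + 7 + 1 + 7) / 4 = 21/4 = 5.25

Step 2 — sample covariance S[i,j] = (1/(n-1)) · Σ_k (x_{k,i} - mean_i) · (x_{k,j} - mean_j), with n-1 = 3.
  S[U,U] = ((-3)·(-3) + (-2)·(-2) + (1)·(1) + (4)·(4)) / 3 = 30/3 = 10
  S[U,V] = ((-3)·(0.75) + (-2)·(1.75) + (1)·(-4.25) + (4)·(1.75)) / 3 = -3/3 = -1
  S[V,V] = ((0.75)·(0.75) + (1.75)·(1.75) + (-4.25)·(-4.25) + (1.75)·(1.75)) / 3 = 24.75/3 = 8.25

S is symmetric (S[j,i] = S[i,j]). Assembling:

S = [[10, -1],
 [-1, 8.25]]


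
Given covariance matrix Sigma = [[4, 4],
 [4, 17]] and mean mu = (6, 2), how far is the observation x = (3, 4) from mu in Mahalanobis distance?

Step 1 — centre the observation: (x - mu) = (-3, 2).

Step 2 — invert Sigma. det(Sigma) = 4·17 - (4)² = 52.
  Sigma^{-1} = (1/det) · [[d, -b], [-b, a]] = [[0.3269, -0.0769],
 [-0.0769, 0.0769]].

Step 3 — form the quadratic (x - mu)^T · Sigma^{-1} · (x - mu):
  Sigma^{-1} · (x - mu) = (-1.1346, 0.3846).
  (x - mu)^T · [Sigma^{-1} · (x - mu)] = (-3)·(-1.1346) + (2)·(0.3846) = 4.1731.

Step 4 — take square root: d = √(4.1731) ≈ 2.0428.

d(x, mu) = √(4.1731) ≈ 2.0428


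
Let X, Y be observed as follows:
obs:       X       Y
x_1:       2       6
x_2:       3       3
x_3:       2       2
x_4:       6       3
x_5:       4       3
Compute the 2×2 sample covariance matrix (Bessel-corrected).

Step 1 — column means:
  mean(X) = (2 + 3 + 2 + 6 + 4) / 5 = 17/5 = 3.4
  mean(Y) = (6 + 3 + 2 + 3 + 3) / 5 = 17/5 = 3.4

Step 2 — sample covariance S[i,j] = (1/(n-1)) · Σ_k (x_{k,i} - mean_i) · (x_{k,j} - mean_j), with n-1 = 4.
  S[X,X] = ((-1.4)·(-1.4) + (-0.4)·(-0.4) + (-1.4)·(-1.4) + (2.6)·(2.6) + (0.6)·(0.6)) / 4 = 11.2/4 = 2.8
  S[X,Y] = ((-1.4)·(2.6) + (-0.4)·(-0.4) + (-1.4)·(-1.4) + (2.6)·(-0.4) + (0.6)·(-0.4)) / 4 = -2.8/4 = -0.7
  S[Y,Y] = ((2.6)·(2.6) + (-0.4)·(-0.4) + (-1.4)·(-1.4) + (-0.4)·(-0.4) + (-0.4)·(-0.4)) / 4 = 9.2/4 = 2.3

S is symmetric (S[j,i] = S[i,j]). Assembling:

S = [[2.8, -0.7],
 [-0.7, 2.3]]


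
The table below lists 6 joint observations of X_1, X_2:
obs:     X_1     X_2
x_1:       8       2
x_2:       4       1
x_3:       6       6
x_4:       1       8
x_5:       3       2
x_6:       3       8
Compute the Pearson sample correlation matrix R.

Step 1 — column means:
  mean(X_1) = (8 + 4 + 6 + 1 + 3 + 3) / 6 = 25/6 = 4.1667
  mean(X_2) = (2 + 1 + 6 + 8 + 2 + 8) / 6 = 27/6 = 4.5

Step 2 — sample variances and covariances s[i,j] = (1/(n-1)) · Σ_k (x_{k,i} - mean_i) · (x_{k,j} - mean_j), with n-1 = 5:
  s[X_1,X_1] = ((3.8333)·(3.8333) + (-0.1667)·(-0.1667) + (1.8333)·(1.8333) + (-3.1667)·(-3.1667) + (-1.1667)·(-1.1667) + (-1.1667)·(-1.1667)) / 5 = 30.8333/5 = 6.1667
  s[X_1,X_2] = ((3.8333)·(-2.5) + (-0.1667)·(-3.5) + (1.8333)·(1.5) + (-3.1667)·(3.5) + (-1.1667)·(-2.5) + (-1.1667)·(3.5)) / 5 = -18.5/5 = -3.7
  s[X_2,X_2] = ((-2.5)·(-2.5) + (-3.5)·(-3.5) + (1.5)·(1.5) + (3.5)·(3.5) + (-2.5)·(-2.5) + (3.5)·(3.5)) / 5 = 51.5/5 = 10.3
  Sample standard deviations s_i = √(s[i,i]):
  s(X_1) = √(6.1667) = 2.4833
  s(X_2) = √(10.3) = 3.2094

Step 3 — r_{ij} = s_{ij} / (s_i · s_j):
  r[X_1,X_1] = 1 (diagonal).
  r[X_1,X_2] = -3.7 / (2.4833 · 3.2094) = -3.7 / 7.9697 = -0.4643
  r[X_2,X_2] = 1 (diagonal).

R is symmetric with unit diagonal. Assembling:

R = [[1, -0.4643],
 [-0.4643, 1]]


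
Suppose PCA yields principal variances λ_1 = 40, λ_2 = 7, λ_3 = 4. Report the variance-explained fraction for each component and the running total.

Step 1 — total variance = trace(Sigma) = Σ λ_i = 40 + 7 + 4 = 51.

Step 2 — fraction explained by component i = λ_i / Σ λ:
  PC1: 40/51 = 0.7843
  PC2: 7/51 = 0.1373
  PC3: 4/51 = 0.0784

Step 3 — cumulative fraction after k components = (λ_1 + ... + λ_k) / Σ λ:
  k = 1: 40/51 = 0.7843
  k = 2: (40 + 7)/51 = 47/51 = 0.9216
  k = 3: (40 + 7 + 4)/51 = 51/51 = 1

Summary (fraction, with percent):

explained: PC1 0.7843 (78.43%), PC2 0.1373 (13.73%), PC3 0.0784 (7.84%);  cumulative: 0.7843, 0.9216, 1


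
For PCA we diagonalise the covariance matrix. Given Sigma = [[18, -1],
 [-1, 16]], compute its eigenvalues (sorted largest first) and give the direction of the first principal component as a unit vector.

Step 1 — characteristic polynomial of 2×2 Sigma:
  det(Sigma - λI) = λ² - trace · λ + det = 0.
  trace = 18 + 16 = 34, det = 18·16 - (-1)² = 287.
Step 2 — discriminant:
  Δ = trace² - 4·det = 1156 - 1148 = 8.
Step 3 — eigenvalues:
  λ = (trace ± √Δ)/2 = (34 ± 2.8284)/2,
  λ_1 = 18.4142,  λ_2 = 15.5858.

Step 4 — unit eigenvector for λ_1: solve (Sigma - λ_1 I)v = 0. First row:
  (18 - 18.4142)·v_x + (-1)·v_y = 0, i.e. (-0.4142)·v_x + (-1)·v_y = 0,
  so v ∝ (b, λ_1 - a) = (-1, 0.4142); multiply by -1 so the first entry is positive: u = (1, -0.4142).
  ||u|| = √((1)² + (-0.4142)²) = √(1.1716) ≈ 1.0824,
  v_1 = u/||u|| ≈ (0.9239, -0.3827) (||v_1|| = 1).

λ_1 = 18.4142,  λ_2 = 15.5858;  v_1 ≈ (0.9239, -0.3827)


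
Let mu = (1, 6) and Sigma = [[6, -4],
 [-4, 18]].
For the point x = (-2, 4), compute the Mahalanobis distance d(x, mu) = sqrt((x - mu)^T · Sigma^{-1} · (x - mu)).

Step 1 — centre the observation: (x - mu) = (-3, -2).

Step 2 — invert Sigma. det(Sigma) = 6·18 - (-4)² = 92.
  Sigma^{-1} = (1/det) · [[d, -b], [-b, a]] = [[0.1957, 0.0435],
 [0.0435, 0.0652]].

Step 3 — form the quadratic (x - mu)^T · Sigma^{-1} · (x - mu):
  Sigma^{-1} · (x - mu) = (-0.6739, -0.2609).
  (x - mu)^T · [Sigma^{-1} · (x - mu)] = (-3)·(-0.6739) + (-2)·(-0.2609) = 2.5435.

Step 4 — take square root: d = √(2.5435) ≈ 1.5948.

d(x, mu) = √(2.5435) ≈ 1.5948


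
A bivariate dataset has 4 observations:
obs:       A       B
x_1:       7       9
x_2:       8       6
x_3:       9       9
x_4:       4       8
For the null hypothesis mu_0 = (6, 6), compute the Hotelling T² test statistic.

Step 1 — sample mean vector:
  mean(A) = (7 + 8 + 9 + 4) / 4 = 28/4 = 7
  mean(B) = (9 + 6 + 9 + 8) / 4 = 32/4 = 8
  x̄ = (7, 8),  deviation x̄ - mu_0 = (7, 8) - (6, 6) = (1, 2).

Step 2 — sample covariance matrix, S[i,j] = (1/(n-1)) · Σ_k (x_{k,i} - mean_i) · (x_{k,j} - mean_j), divisor n-1 = 3:
  S[A,A] = ((0)·(0) + (1)·(1) + (2)·(2) + (-3)·(-3)) / 3 = 14/3 = 4.6667
  S[A,B] = ((0)·(1) + (1)·(-2) + (2)·(1) + (-3)·(0)) / 3 = 0/3 = 0
  S[B,B] = ((1)·(1) + (-2)·(-2) + (1)·(1) + (0)·(0)) / 3 = 6/3 = 2
  S = [[4.6667, 0],
 [0, 2]].

Step 3 — invert S. det(S) = 4.6667·2 - (0)² = 9.3333.
  S^{-1} = (1/det) · [[d, -b], [-b, a]] = [[0.2143, 0],
 [0, 0.5]].

Step 4 — quadratic form (x̄ - mu_0)^T · S^{-1} · (x̄ - mu_0):
  S^{-1} · (x̄ - mu_0) = (0.2143, 1),
  (x̄ - mu_0)^T · [...] = (1)·(0.2143) + (2)·(1) = 2.2143.

Step 5 — scale by n: T² = 4 · 2.2143 = 8.8571.

T² ≈ 8.8571


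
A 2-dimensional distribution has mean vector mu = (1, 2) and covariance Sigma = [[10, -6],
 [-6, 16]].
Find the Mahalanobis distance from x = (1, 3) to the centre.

Step 1 — centre the observation: (x - mu) = (0, 1).

Step 2 — invert Sigma. det(Sigma) = 10·16 - (-6)² = 124.
  Sigma^{-1} = (1/det) · [[d, -b], [-b, a]] = [[0.129, 0.0484],
 [0.0484, 0.0806]].

Step 3 — form the quadratic (x - mu)^T · Sigma^{-1} · (x - mu):
  Sigma^{-1} · (x - mu) = (0.0484, 0.0806).
  (x - mu)^T · [Sigma^{-1} · (x - mu)] = (0)·(0.0484) + (1)·(0.0806) = 0.0806.

Step 4 — take square root: d = √(0.0806) ≈ 0.284.

d(x, mu) = √(0.0806) ≈ 0.284


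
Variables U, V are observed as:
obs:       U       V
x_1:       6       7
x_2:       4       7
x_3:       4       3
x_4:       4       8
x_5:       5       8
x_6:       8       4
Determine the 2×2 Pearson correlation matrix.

Step 1 — column means:
  mean(U) = (6 + 4 + 4 + 4 + 5 + 8) / 6 = 31/6 = 5.1667
  mean(V) = (7 + 7 + 3 + 8 + 8 + 4) / 6 = 37/6 = 6.1667

Step 2 — sample variances and covariances s[i,j] = (1/(n-1)) · Σ_k (x_{k,i} - mean_i) · (x_{k,j} - mean_j), with n-1 = 5:
  s[U,U] = ((0.8333)·(0.8333) + (-1.1667)·(-1.1667) + (-1.1667)·(-1.1667) + (-1.1667)·(-1.1667) + (-0.1667)·(-0.1667) + (2.8333)·(2.8333)) / 5 = 12.8333/5 = 2.5667
  s[U,V] = ((0.8333)·(0.8333) + (-1.1667)·(0.8333) + (-1.1667)·(-3.1667) + (-1.1667)·(1.8333) + (-0.1667)·(1.8333) + (2.8333)·(-2.1667)) / 5 = -5.1667/5 = -1.0333
  s[V,V] = ((0.8333)·(0.8333) + (0.8333)·(0.8333) + (-3.1667)·(-3.1667) + (1.8333)·(1.8333) + (1.8333)·(1.8333) + (-2.1667)·(-2.1667)) / 5 = 22.8333/5 = 4.5667
  Sample standard deviations s_i = √(s[i,i]):
  s(U) = √(2.5667) = 1.6021
  s(V) = √(4.5667) = 2.137

Step 3 — r_{ij} = s_{ij} / (s_i · s_j):
  r[U,U] = 1 (diagonal).
  r[U,V] = -1.0333 / (1.6021 · 2.137) = -1.0333 / 3.4236 = -0.3018
  r[V,V] = 1 (diagonal).

R is symmetric with unit diagonal. Assembling:

R = [[1, -0.3018],
 [-0.3018, 1]]


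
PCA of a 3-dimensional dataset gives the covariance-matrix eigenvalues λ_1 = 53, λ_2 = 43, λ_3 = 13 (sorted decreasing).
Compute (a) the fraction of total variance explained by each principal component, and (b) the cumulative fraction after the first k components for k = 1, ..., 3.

Step 1 — total variance = trace(Sigma) = Σ λ_i = 53 + 43 + 13 = 109.

Step 2 — fraction explained by component i = λ_i / Σ λ:
  PC1: 53/109 = 0.4862
  PC2: 43/109 = 0.3945
  PC3: 13/109 = 0.1193

Step 3 — cumulative fraction after k components = (λ_1 + ... + λ_k) / Σ λ:
  k = 1: 53/109 = 0.4862
  k = 2: (53 + 43)/109 = 96/109 = 0.8807
  k = 3: (53 + 43 + 13)/109 = 109/109 = 1

Summary (fraction, with percent):

explained: PC1 0.4862 (48.62%), PC2 0.3945 (39.45%), PC3 0.1193 (11.93%);  cumulative: 0.4862, 0.8807, 1


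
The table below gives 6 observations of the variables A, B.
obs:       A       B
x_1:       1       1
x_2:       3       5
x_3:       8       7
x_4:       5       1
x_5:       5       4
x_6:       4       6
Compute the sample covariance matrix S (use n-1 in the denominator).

Step 1 — column means:
  mean(A) = (1 + 3 + 8 + 5 + 5 + 4) / 6 = 26/6 = 4.3333
  mean(B) = (1 + 5 + 7 + 1 + 4 + 6) / 6 = 24/6 = 4

Step 2 — sample covariance S[i,j] = (1/(n-1)) · Σ_k (x_{k,i} - mean_i) · (x_{k,j} - mean_j), with n-1 = 5.
  S[A,A] = ((-3.3333)·(-3.3333) + (-1.3333)·(-1.3333) + (3.6667)·(3.6667) + (0.6667)·(0.6667) + (0.6667)·(0.6667) + (-0.3333)·(-0.3333)) / 5 = 27.3333/5 = 5.4667
  S[A,B] = ((-3.3333)·(-3) + (-1.3333)·(1) + (3.6667)·(3) + (0.6667)·(-3) + (0.6667)·(0) + (-0.3333)·(2)) / 5 = 17/5 = 3.4
  S[B,B] = ((-3)·(-3) + (1)·(1) + (3)·(3) + (-3)·(-3) + (0)·(0) + (2)·(2)) / 5 = 32/5 = 6.4

S is symmetric (S[j,i] = S[i,j]). Assembling:

S = [[5.4667, 3.4],
 [3.4, 6.4]]


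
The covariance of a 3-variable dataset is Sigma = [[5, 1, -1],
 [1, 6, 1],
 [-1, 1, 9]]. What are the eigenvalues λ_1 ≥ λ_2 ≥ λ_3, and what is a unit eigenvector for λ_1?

Step 1 — characteristic polynomial p(λ) = det(λI - Sigma) = λ³ - tr·λ² + c_1·λ - det, where tr = trace, c_1 = sum of the principal 2×2 minors, det = det(Sigma):
  tr = 5 + 6 + 9 = 20,
  c_1 = (5·6 - (1)²) + (5·9 - (-1)²) + (6·9 - (1)²) = 29 + 44 + 53 = 126,
  det = 5·(6·9 - (1)²) - (1)·((1)·9 - (1)·(-1)) + (-1)·((1)·(1) - 6·(-1)) = 5·(53) - (1)·(10) + (-1)·(7) = 248.
  So p(λ) = λ³ - 20λ² + 126λ - 248.
Step 2 — look for an integer root (rational root theorem: any rational root is an integer divisor of 248). Testing λ = 4:
  p(4) = 64 - 320 + 504 - 248 = 0  ✓
  Dividing out (λ - 4): p(λ) = (λ - 4)(λ² - 16λ + 62).
Step 3 — remaining eigenvalues from the quadratic λ² - 16λ + 62 = 0:
  Δ = 16² - 4·62 = 256 - 248 = 8,  λ = (16 ± √8)/2 = (16 ± 2.8284)/2 ≈ 9.4142 or 6.5858.
  Sorted: λ_1 = 9.4142,  λ_2 = 6.5858,  λ_3 = 4  (check: sum = 20 = tr ✓).

Step 4 — unit eigenvector for λ_1 ≈ 9.4142: v spans the null space of (Sigma - λ_1 I), whose rows are
  r_1 = (-4.4142, 1, -1),  r_2 = (1, -3.4142, 1),  r_3 = (-1, 1, -0.4142).
  v is orthogonal to every row, so take v ∝ r_1 × r_2 = ((1)·(1) - (-1)·(-3.4142), (-1)·(1) - (-4.4142)·(1), (-4.4142)·(-3.4142) - (1)·(1)) ≈ (-2.4142, 3.4142, 14.0711).
  Rescale (multiply by -1 so the first nonzero entry is positive): u = (2.4142, -3.4142, -14.0711).
  ||u|| = √((2.4142)² + (-3.4142)² + (-14.0711)²) = √(215.4802) ≈ 14.6792,  v_1 = u/||u|| ≈ (0.1645, -0.2326, -0.9586) (||v_1|| = 1).

λ_1 = 9.4142,  λ_2 = 6.5858,  λ_3 = 4;  v_1 ≈ (0.1645, -0.2326, -0.9586)


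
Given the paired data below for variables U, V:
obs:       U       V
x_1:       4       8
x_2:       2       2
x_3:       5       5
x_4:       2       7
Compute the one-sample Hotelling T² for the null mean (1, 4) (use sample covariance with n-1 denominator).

Step 1 — sample mean vector:
  mean(U) = (4 + 2 + 5 + 2) / 4 = 13/4 = 3.25
  mean(V) = (8 + 2 + 5 + 7) / 4 = 22/4 = 5.5
  x̄ = (3.25, 5.5),  deviation x̄ - mu_0 = (3.25, 5.5) - (1, 4) = (2.25, 1.5).

Step 2 — sample covariance matrix, S[i,j] = (1/(n-1)) · Σ_k (x_{k,i} - mean_i) · (x_{k,j} - mean_j), divisor n-1 = 3:
  S[U,U] = ((0.75)·(0.75) + (-1.25)·(-1.25) + (1.75)·(1.75) + (-1.25)·(-1.25)) / 3 = 6.75/3 = 2.25
  S[U,V] = ((0.75)·(2.5) + (-1.25)·(-3.5) + (1.75)·(-0.5) + (-1.25)·(1.5)) / 3 = 3.5/3 = 1.1667
  S[V,V] = ((2.5)·(2.5) + (-3.5)·(-3.5) + (-0.5)·(-0.5) + (1.5)·(1.5)) / 3 = 21/3 = 7
  S = [[2.25, 1.1667],
 [1.1667, 7]].

Step 3 — invert S. det(S) = 2.25·7 - (1.1667)² = 14.3889.
  S^{-1} = (1/det) · [[d, -b], [-b, a]] = [[0.4865, -0.0811],
 [-0.0811, 0.1564]].

Step 4 — quadratic form (x̄ - mu_0)^T · S^{-1} · (x̄ - mu_0):
  S^{-1} · (x̄ - mu_0) = (0.973, 0.0521),
  (x̄ - mu_0)^T · [...] = (2.25)·(0.973) + (1.5)·(0.0521) = 2.2674.

Step 5 — scale by n: T² = 4 · 2.2674 = 9.0695.

T² ≈ 9.0695


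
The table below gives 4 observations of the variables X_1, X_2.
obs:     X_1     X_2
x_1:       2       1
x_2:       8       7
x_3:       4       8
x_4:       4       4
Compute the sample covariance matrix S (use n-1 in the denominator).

Step 1 — column means:
  mean(X_1) = (2 + 8 + 4 + 4) / 4 = 18/4 = 4.5
  mean(X_2) = (1 + 7 + 8 + 4) / 4 = 20/4 = 5

Step 2 — sample covariance S[i,j] = (1/(n-1)) · Σ_k (x_{k,i} - mean_i) · (x_{k,j} - mean_j), with n-1 = 3.
  S[X_1,X_1] = ((-2.5)·(-2.5) + (3.5)·(3.5) + (-0.5)·(-0.5) + (-0.5)·(-0.5)) / 3 = 19/3 = 6.3333
  S[X_1,X_2] = ((-2.5)·(-4) + (3.5)·(2) + (-0.5)·(3) + (-0.5)·(-1)) / 3 = 16/3 = 5.3333
  S[X_2,X_2] = ((-4)·(-4) + (2)·(2) + (3)·(3) + (-1)·(-1)) / 3 = 30/3 = 10

S is symmetric (S[j,i] = S[i,j]). Assembling:

S = [[6.3333, 5.3333],
 [5.3333, 10]]


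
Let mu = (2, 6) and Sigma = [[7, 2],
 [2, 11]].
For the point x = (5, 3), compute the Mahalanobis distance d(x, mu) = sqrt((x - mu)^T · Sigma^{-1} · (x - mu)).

Step 1 — centre the observation: (x - mu) = (3, -3).

Step 2 — invert Sigma. det(Sigma) = 7·11 - (2)² = 73.
  Sigma^{-1} = (1/det) · [[d, -b], [-b, a]] = [[0.1507, -0.0274],
 [-0.0274, 0.0959]].

Step 3 — form the quadratic (x - mu)^T · Sigma^{-1} · (x - mu):
  Sigma^{-1} · (x - mu) = (0.5342, -0.3699).
  (x - mu)^T · [Sigma^{-1} · (x - mu)] = (3)·(0.5342) + (-3)·(-0.3699) = 2.7123.

Step 4 — take square root: d = √(2.7123) ≈ 1.6469.

d(x, mu) = √(2.7123) ≈ 1.6469


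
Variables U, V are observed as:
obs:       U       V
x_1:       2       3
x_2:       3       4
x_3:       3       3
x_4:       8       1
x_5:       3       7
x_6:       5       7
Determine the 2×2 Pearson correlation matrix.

Step 1 — column means:
  mean(U) = (2 + 3 + 3 + 8 + 3 + 5) / 6 = 24/6 = 4
  mean(V) = (3 + 4 + 3 + 1 + 7 + 7) / 6 = 25/6 = 4.1667

Step 2 — sample variances and covariances s[i,j] = (1/(n-1)) · Σ_k (x_{k,i} - mean_i) · (x_{k,j} - mean_j), with n-1 = 5:
  s[U,U] = ((-2)·(-2) + (-1)·(-1) + (-1)·(-1) + (4)·(4) + (-1)·(-1) + (1)·(1)) / 5 = 24/5 = 4.8
  s[U,V] = ((-2)·(-1.1667) + (-1)·(-0.1667) + (-1)·(-1.1667) + (4)·(-3.1667) + (-1)·(2.8333) + (1)·(2.8333)) / 5 = -9/5 = -1.8
  s[V,V] = ((-1.1667)·(-1.1667) + (-0.1667)·(-0.1667) + (-1.1667)·(-1.1667) + (-3.1667)·(-3.1667) + (2.8333)·(2.8333) + (2.8333)·(2.8333)) / 5 = 28.8333/5 = 5.7667
  Sample standard deviations s_i = √(s[i,i]):
  s(U) = √(4.8) = 2.1909
  s(V) = √(5.7667) = 2.4014

Step 3 — r_{ij} = s_{ij} / (s_i · s_j):
  r[U,U] = 1 (diagonal).
  r[U,V] = -1.8 / (2.1909 · 2.4014) = -1.8 / 5.2612 = -0.3421
  r[V,V] = 1 (diagonal).

R is symmetric with unit diagonal. Assembling:

R = [[1, -0.3421],
 [-0.3421, 1]]


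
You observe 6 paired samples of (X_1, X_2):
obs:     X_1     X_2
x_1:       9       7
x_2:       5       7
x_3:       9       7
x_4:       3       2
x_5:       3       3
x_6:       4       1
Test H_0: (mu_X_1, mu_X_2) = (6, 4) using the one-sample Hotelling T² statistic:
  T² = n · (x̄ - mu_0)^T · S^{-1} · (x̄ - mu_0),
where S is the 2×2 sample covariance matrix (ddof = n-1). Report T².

Step 1 — sample mean vector:
  mean(X_1) = (9 + 5 + 9 + 3 + 3 + 4) / 6 = 33/6 = 5.5
  mean(X_2) = (7 + 7 + 7 + 2 + 3 + 1) / 6 = 27/6 = 4.5
  x̄ = (5.5, 4.5),  deviation x̄ - mu_0 = (5.5, 4.5) - (6, 4) = (-0.5, 0.5).

Step 2 — sample covariance matrix, S[i,j] = (1/(n-1)) · Σ_k (x_{k,i} - mean_i) · (x_{k,j} - mean_j), divisor n-1 = 5:
  S[X_1,X_1] = ((3.5)·(3.5) + (-0.5)·(-0.5) + (3.5)·(3.5) + (-2.5)·(-2.5) + (-2.5)·(-2.5) + (-1.5)·(-1.5)) / 5 = 39.5/5 = 7.9
  S[X_1,X_2] = ((3.5)·(2.5) + (-0.5)·(2.5) + (3.5)·(2.5) + (-2.5)·(-2.5) + (-2.5)·(-1.5) + (-1.5)·(-3.5)) / 5 = 31.5/5 = 6.3
  S[X_2,X_2] = ((2.5)·(2.5) + (2.5)·(2.5) + (2.5)·(2.5) + (-2.5)·(-2.5) + (-1.5)·(-1.5) + (-3.5)·(-3.5)) / 5 = 39.5/5 = 7.9
  S = [[7.9, 6.3],
 [6.3, 7.9]].

Step 3 — invert S. det(S) = 7.9·7.9 - (6.3)² = 22.72.
  S^{-1} = (1/det) · [[d, -b], [-b, a]] = [[0.3477, -0.2773],
 [-0.2773, 0.3477]].

Step 4 — quadratic form (x̄ - mu_0)^T · S^{-1} · (x̄ - mu_0):
  S^{-1} · (x̄ - mu_0) = (-0.3125, 0.3125),
  (x̄ - mu_0)^T · [...] = (-0.5)·(-0.3125) + (0.5)·(0.3125) = 0.3125.

Step 5 — scale by n: T² = 6 · 0.3125 = 1.875.

T² ≈ 1.875


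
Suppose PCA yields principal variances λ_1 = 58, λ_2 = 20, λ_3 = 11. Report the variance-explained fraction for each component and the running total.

Step 1 — total variance = trace(Sigma) = Σ λ_i = 58 + 20 + 11 = 89.

Step 2 — fraction explained by component i = λ_i / Σ λ:
  PC1: 58/89 = 0.6517
  PC2: 20/89 = 0.2247
  PC3: 11/89 = 0.1236

Step 3 — cumulative fraction after k components = (λ_1 + ... + λ_k) / Σ λ:
  k = 1: 58/89 = 0.6517
  k = 2: (58 + 20)/89 = 78/89 = 0.8764
  k = 3: (58 + 20 + 11)/89 = 89/89 = 1

Summary (fraction, with percent):

explained: PC1 0.6517 (65.17%), PC2 0.2247 (22.47%), PC3 0.1236 (12.36%);  cumulative: 0.6517, 0.8764, 1


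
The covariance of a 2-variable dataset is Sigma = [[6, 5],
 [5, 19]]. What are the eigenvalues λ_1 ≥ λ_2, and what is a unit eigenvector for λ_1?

Step 1 — characteristic polynomial of 2×2 Sigma:
  det(Sigma - λI) = λ² - trace · λ + det = 0.
  trace = 6 + 19 = 25, det = 6·19 - (5)² = 89.
Step 2 — discriminant:
  Δ = trace² - 4·det = 625 - 356 = 269.
Step 3 — eigenvalues:
  λ = (trace ± √Δ)/2 = (25 ± 16.4012)/2,
  λ_1 = 20.7006,  λ_2 = 4.2994.

Step 4 — unit eigenvector for λ_1: solve (Sigma - λ_1 I)v = 0. First row:
  (6 - 20.7006)·v_x + (5)·v_y = 0, i.e. (-14.7006)·v_x + (5)·v_y = 0,
  so v ∝ (b, λ_1 - a) = (5, 14.7006) = u.
  ||u|| = √((5)² + (14.7006)²) = √(241.1079) ≈ 15.5277,
  v_1 = u/||u|| ≈ (0.322, 0.9467) (||v_1|| = 1).

λ_1 = 20.7006,  λ_2 = 4.2994;  v_1 ≈ (0.322, 0.9467)


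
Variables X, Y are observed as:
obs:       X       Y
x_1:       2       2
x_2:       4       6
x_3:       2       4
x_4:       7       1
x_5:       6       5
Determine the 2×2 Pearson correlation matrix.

Step 1 — column means:
  mean(X) = (2 + 4 + 2 + 7 + 6) / 5 = 21/5 = 4.2
  mean(Y) = (2 + 6 + 4 + 1 + 5) / 5 = 18/5 = 3.6

Step 2 — sample variances and covariances s[i,j] = (1/(n-1)) · Σ_k (x_{k,i} - mean_i) · (x_{k,j} - mean_j), with n-1 = 4:
  s[X,X] = ((-2.2)·(-2.2) + (-0.2)·(-0.2) + (-2.2)·(-2.2) + (2.8)·(2.8) + (1.8)·(1.8)) / 4 = 20.8/4 = 5.2
  s[X,Y] = ((-2.2)·(-1.6) + (-0.2)·(2.4) + (-2.2)·(0.4) + (2.8)·(-2.6) + (1.8)·(1.4)) / 4 = -2.6/4 = -0.65
  s[Y,Y] = ((-1.6)·(-1.6) + (2.4)·(2.4) + (0.4)·(0.4) + (-2.6)·(-2.6) + (1.4)·(1.4)) / 4 = 17.2/4 = 4.3
  Sample standard deviations s_i = √(s[i,i]):
  s(X) = √(5.2) = 2.2804
  s(Y) = √(4.3) = 2.0736

Step 3 — r_{ij} = s_{ij} / (s_i · s_j):
  r[X,X] = 1 (diagonal).
  r[X,Y] = -0.65 / (2.2804 · 2.0736) = -0.65 / 4.7286 = -0.1375
  r[Y,Y] = 1 (diagonal).

R is symmetric with unit diagonal. Assembling:

R = [[1, -0.1375],
 [-0.1375, 1]]


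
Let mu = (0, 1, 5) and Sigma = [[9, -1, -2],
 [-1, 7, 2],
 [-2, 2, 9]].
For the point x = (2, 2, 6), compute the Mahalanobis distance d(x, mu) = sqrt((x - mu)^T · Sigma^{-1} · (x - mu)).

Step 1 — centre the observation: (x - mu) = (2, 1, 1).

Step 2 — invert Sigma (cofactor / det for 3×3, or solve directly):
  Sigma^{-1} = [[0.1175, 0.01, 0.0239],
 [0.01, 0.1534, -0.0319],
 [0.0239, -0.0319, 0.1235]].

Step 3 — form the quadratic (x - mu)^T · Sigma^{-1} · (x - mu):
  Sigma^{-1} · (x - mu) = (0.2689, 0.1414, 0.1394).
  (x - mu)^T · [Sigma^{-1} · (x - mu)] = (2)·(0.2689) + (1)·(0.1414) + (1)·(0.1394) = 0.8187.

Step 4 — take square root: d = √(0.8187) ≈ 0.9048.

d(x, mu) = √(0.8187) ≈ 0.9048


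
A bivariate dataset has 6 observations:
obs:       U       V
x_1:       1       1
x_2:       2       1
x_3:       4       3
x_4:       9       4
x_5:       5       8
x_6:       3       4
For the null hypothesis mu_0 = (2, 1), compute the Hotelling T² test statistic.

Step 1 — sample mean vector:
  mean(U) = (1 + 2 + 4 + 9 + 5 + 3) / 6 = 24/6 = 4
  mean(V) = (1 + 1 + 3 + 4 + 8 + 4) / 6 = 21/6 = 3.5
  x̄ = (4, 3.5),  deviation x̄ - mu_0 = (4, 3.5) - (2, 1) = (2, 2.5).

Step 2 — sample covariance matrix, S[i,j] = (1/(n-1)) · Σ_k (x_{k,i} - mean_i) · (x_{k,j} - mean_j), divisor n-1 = 5:
  S[U,U] = ((-3)·(-3) + (-2)·(-2) + (0)·(0) + (5)·(5) + (1)·(1) + (-1)·(-1)) / 5 = 40/5 = 8
  S[U,V] = ((-3)·(-2.5) + (-2)·(-2.5) + (0)·(-0.5) + (5)·(0.5) + (1)·(4.5) + (-1)·(0.5)) / 5 = 19/5 = 3.8
  S[V,V] = ((-2.5)·(-2.5) + (-2.5)·(-2.5) + (-0.5)·(-0.5) + (0.5)·(0.5) + (4.5)·(4.5) + (0.5)·(0.5)) / 5 = 33.5/5 = 6.7
  S = [[8, 3.8],
 [3.8, 6.7]].

Step 3 — invert S. det(S) = 8·6.7 - (3.8)² = 39.16.
  S^{-1} = (1/det) · [[d, -b], [-b, a]] = [[0.1711, -0.097],
 [-0.097, 0.2043]].

Step 4 — quadratic form (x̄ - mu_0)^T · S^{-1} · (x̄ - mu_0):
  S^{-1} · (x̄ - mu_0) = (0.0996, 0.3166),
  (x̄ - mu_0)^T · [...] = (2)·(0.0996) + (2.5)·(0.3166) = 0.9908.

Step 5 — scale by n: T² = 6 · 0.9908 = 5.9448.

T² ≈ 5.9448


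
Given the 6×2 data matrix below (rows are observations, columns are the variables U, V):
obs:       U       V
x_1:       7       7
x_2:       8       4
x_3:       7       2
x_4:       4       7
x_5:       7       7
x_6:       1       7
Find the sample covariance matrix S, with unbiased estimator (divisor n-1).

Step 1 — column means:
  mean(U) = (7 + 8 + 7 + 4 + 7 + 1) / 6 = 34/6 = 5.6667
  mean(V) = (7 + 4 + 2 + 7 + 7 + 7) / 6 = 34/6 = 5.6667

Step 2 — sample covariance S[i,j] = (1/(n-1)) · Σ_k (x_{k,i} - mean_i) · (x_{k,j} - mean_j), with n-1 = 5.
  S[U,U] = ((1.3333)·(1.3333) + (2.3333)·(2.3333) + (1.3333)·(1.3333) + (-1.6667)·(-1.6667) + (1.3333)·(1.3333) + (-4.6667)·(-4.6667)) / 5 = 35.3333/5 = 7.0667
  S[U,V] = ((1.3333)·(1.3333) + (2.3333)·(-1.6667) + (1.3333)·(-3.6667) + (-1.6667)·(1.3333) + (1.3333)·(1.3333) + (-4.6667)·(1.3333)) / 5 = -13.6667/5 = -2.7333
  S[V,V] = ((1.3333)·(1.3333) + (-1.6667)·(-1.6667) + (-3.6667)·(-3.6667) + (1.3333)·(1.3333) + (1.3333)·(1.3333) + (1.3333)·(1.3333)) / 5 = 23.3333/5 = 4.6667

S is symmetric (S[j,i] = S[i,j]). Assembling:

S = [[7.0667, -2.7333],
 [-2.7333, 4.6667]]


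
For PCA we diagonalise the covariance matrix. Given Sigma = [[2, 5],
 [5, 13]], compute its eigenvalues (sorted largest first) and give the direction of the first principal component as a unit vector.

Step 1 — characteristic polynomial of 2×2 Sigma:
  det(Sigma - λI) = λ² - trace · λ + det = 0.
  trace = 2 + 13 = 15, det = 2·13 - (5)² = 1.
Step 2 — discriminant:
  Δ = trace² - 4·det = 225 - 4 = 221.
Step 3 — eigenvalues:
  λ = (trace ± √Δ)/2 = (15 ± 14.8661)/2,
  λ_1 = 14.933,  λ_2 = 0.067.

Step 4 — unit eigenvector for λ_1: solve (Sigma - λ_1 I)v = 0. First row:
  (2 - 14.933)·v_x + (5)·v_y = 0, i.e. (-12.933)·v_x + (5)·v_y = 0,
  so v ∝ (b, λ_1 - a) = (5, 12.933) = u.
  ||u|| = √((5)² + (12.933)²) = √(192.2634) ≈ 13.8659,
  v_1 = u/||u|| ≈ (0.3606, 0.9327) (||v_1|| = 1).

λ_1 = 14.933,  λ_2 = 0.067;  v_1 ≈ (0.3606, 0.9327)


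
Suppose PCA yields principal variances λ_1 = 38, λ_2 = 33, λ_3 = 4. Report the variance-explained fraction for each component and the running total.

Step 1 — total variance = trace(Sigma) = Σ λ_i = 38 + 33 + 4 = 75.

Step 2 — fraction explained by component i = λ_i / Σ λ:
  PC1: 38/75 = 0.5067
  PC2: 33/75 = 0.44
  PC3: 4/75 = 0.0533

Step 3 — cumulative fraction after k components = (λ_1 + ... + λ_k) / Σ λ:
  k = 1: 38/75 = 0.5067
  k = 2: (38 + 33)/75 = 71/75 = 0.9467
  k = 3: (38 + 33 + 4)/75 = 75/75 = 1

Summary (fraction, with percent):

explained: PC1 0.5067 (50.67%), PC2 0.44 (44%), PC3 0.0533 (5.33%);  cumulative: 0.5067, 0.9467, 1


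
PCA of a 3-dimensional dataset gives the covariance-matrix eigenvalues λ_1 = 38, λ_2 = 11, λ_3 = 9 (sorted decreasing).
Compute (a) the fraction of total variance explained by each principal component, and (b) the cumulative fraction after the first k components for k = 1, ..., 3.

Step 1 — total variance = trace(Sigma) = Σ λ_i = 38 + 11 + 9 = 58.

Step 2 — fraction explained by component i = λ_i / Σ λ:
  PC1: 38/58 = 0.6552
  PC2: 11/58 = 0.1897
  PC3: 9/58 = 0.1552

Step 3 — cumulative fraction after k components = (λ_1 + ... + λ_k) / Σ λ:
  k = 1: 38/58 = 0.6552
  k = 2: (38 + 11)/58 = 49/58 = 0.8448
  k = 3: (38 + 11 + 9)/58 = 58/58 = 1

Summary (fraction, with percent):

explained: PC1 0.6552 (65.52%), PC2 0.1897 (18.97%), PC3 0.1552 (15.52%);  cumulative: 0.6552, 0.8448, 1


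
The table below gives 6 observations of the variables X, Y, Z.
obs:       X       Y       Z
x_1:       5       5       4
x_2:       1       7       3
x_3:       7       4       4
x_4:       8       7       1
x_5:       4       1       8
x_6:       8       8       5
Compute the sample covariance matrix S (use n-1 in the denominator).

Step 1 — column means:
  mean(X) = (5 + 1 + 7 + 8 + 4 + 8) / 6 = 33/6 = 5.5
  mean(Y) = (5 + 7 + 4 + 7 + 1 + 8) / 6 = 32/6 = 5.3333
  mean(Z) = (4 + 3 + 4 + 1 + 8 + 5) / 6 = 25/6 = 4.1667

Step 2 — sample covariance S[i,j] = (1/(n-1)) · Σ_k (x_{k,i} - mean_i) · (x_{k,j} - mean_j), with n-1 = 5.
  S[X,X] = ((-0.5)·(-0.5) + (-4.5)·(-4.5) + (1.5)·(1.5) + (2.5)·(2.5) + (-1.5)·(-1.5) + (2.5)·(2.5)) / 5 = 37.5/5 = 7.5
  S[X,Y] = ((-0.5)·(-0.3333) + (-4.5)·(1.6667) + (1.5)·(-1.3333) + (2.5)·(1.6667) + (-1.5)·(-4.3333) + (2.5)·(2.6667)) / 5 = 8/5 = 1.6
  S[X,Z] = ((-0.5)·(-0.1667) + (-4.5)·(-1.1667) + (1.5)·(-0.1667) + (2.5)·(-3.1667) + (-1.5)·(3.8333) + (2.5)·(0.8333)) / 5 = -6.5/5 = -1.3
  S[Y,Y] = ((-0.3333)·(-0.3333) + (1.6667)·(1.6667) + (-1.3333)·(-1.3333) + (1.6667)·(1.6667) + (-4.3333)·(-4.3333) + (2.6667)·(2.6667)) / 5 = 33.3333/5 = 6.6667
  S[Y,Z] = ((-0.3333)·(-0.1667) + (1.6667)·(-1.1667) + (-1.3333)·(-0.1667) + (1.6667)·(-3.1667) + (-4.3333)·(3.8333) + (2.6667)·(0.8333)) / 5 = -21.3333/5 = -4.2667
  S[Z,Z] = ((-0.1667)·(-0.1667) + (-1.1667)·(-1.1667) + (-0.1667)·(-0.1667) + (-3.1667)·(-3.1667) + (3.8333)·(3.8333) + (0.8333)·(0.8333)) / 5 = 26.8333/5 = 5.3667

S is symmetric (S[j,i] = S[i,j]). Assembling:

S = [[7.5, 1.6, -1.3],
 [1.6, 6.6667, -4.2667],
 [-1.3, -4.2667, 5.3667]]


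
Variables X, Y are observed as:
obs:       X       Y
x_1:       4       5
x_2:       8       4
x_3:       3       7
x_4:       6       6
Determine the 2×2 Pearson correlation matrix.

Step 1 — column means:
  mean(X) = (4 + 8 + 3 + 6) / 4 = 21/4 = 5.25
  mean(Y) = (5 + 4 + 7 + 6) / 4 = 22/4 = 5.5

Step 2 — sample variances and covariances s[i,j] = (1/(n-1)) · Σ_k (x_{k,i} - mean_i) · (x_{k,j} - mean_j), with n-1 = 3:
  s[X,X] = ((-1.25)·(-1.25) + (2.75)·(2.75) + (-2.25)·(-2.25) + (0.75)·(0.75)) / 3 = 14.75/3 = 4.9167
  s[X,Y] = ((-1.25)·(-0.5) + (2.75)·(-1.5) + (-2.25)·(1.5) + (0.75)·(0.5)) / 3 = -6.5/3 = -2.1667
  s[Y,Y] = ((-0.5)·(-0.5) + (-1.5)·(-1.5) + (1.5)·(1.5) + (0.5)·(0.5)) / 3 = 5/3 = 1.6667
  Sample standard deviations s_i = √(s[i,i]):
  s(X) = √(4.9167) = 2.2174
  s(Y) = √(1.6667) = 1.291

Step 3 — r_{ij} = s_{ij} / (s_i · s_j):
  r[X,X] = 1 (diagonal).
  r[X,Y] = -2.1667 / (2.2174 · 1.291) = -2.1667 / 2.8626 = -0.7569
  r[Y,Y] = 1 (diagonal).

R is symmetric with unit diagonal. Assembling:

R = [[1, -0.7569],
 [-0.7569, 1]]


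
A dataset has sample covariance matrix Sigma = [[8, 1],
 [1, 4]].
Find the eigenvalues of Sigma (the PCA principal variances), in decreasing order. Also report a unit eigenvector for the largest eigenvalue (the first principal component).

Step 1 — characteristic polynomial of 2×2 Sigma:
  det(Sigma - λI) = λ² - trace · λ + det = 0.
  trace = 8 + 4 = 12, det = 8·4 - (1)² = 31.
Step 2 — discriminant:
  Δ = trace² - 4·det = 144 - 124 = 20.
Step 3 — eigenvalues:
  λ = (trace ± √Δ)/2 = (12 ± 4.4721)/2,
  λ_1 = 8.2361,  λ_2 = 3.7639.

Step 4 — unit eigenvector for λ_1: solve (Sigma - λ_1 I)v = 0. First row:
  (8 - 8.2361)·v_x + (1)·v_y = 0, i.e. (-0.2361)·v_x + (1)·v_y = 0,
  so v ∝ (b, λ_1 - a) = (1, 0.2361) = u.
  ||u|| = √((1)² + (0.2361)²) = √(1.0557) ≈ 1.0275,
  v_1 = u/||u|| ≈ (0.9732, 0.2298) (||v_1|| = 1).

λ_1 = 8.2361,  λ_2 = 3.7639;  v_1 ≈ (0.9732, 0.2298)


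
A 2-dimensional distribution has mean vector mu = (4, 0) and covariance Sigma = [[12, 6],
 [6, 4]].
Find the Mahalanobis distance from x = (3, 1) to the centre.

Step 1 — centre the observation: (x - mu) = (-1, 1).

Step 2 — invert Sigma. det(Sigma) = 12·4 - (6)² = 12.
  Sigma^{-1} = (1/det) · [[d, -b], [-b, a]] = [[0.3333, -0.5],
 [-0.5, 1]].

Step 3 — form the quadratic (x - mu)^T · Sigma^{-1} · (x - mu):
  Sigma^{-1} · (x - mu) = (-0.8333, 1.5).
  (x - mu)^T · [Sigma^{-1} · (x - mu)] = (-1)·(-0.8333) + (1)·(1.5) = 2.3333.

Step 4 — take square root: d = √(2.3333) ≈ 1.5275.

d(x, mu) = √(2.3333) ≈ 1.5275


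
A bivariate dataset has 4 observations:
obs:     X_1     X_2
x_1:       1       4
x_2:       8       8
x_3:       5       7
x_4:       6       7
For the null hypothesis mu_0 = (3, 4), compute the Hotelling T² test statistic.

Step 1 — sample mean vector:
  mean(X_1) = (1 + 8 + 5 + 6) / 4 = 20/4 = 5
  mean(X_2) = (4 + 8 + 7 + 7) / 4 = 26/4 = 6.5
  x̄ = (5, 6.5),  deviation x̄ - mu_0 = (5, 6.5) - (3, 4) = (2, 2.5).

Step 2 — sample covariance matrix, S[i,j] = (1/(n-1)) · Σ_k (x_{k,i} - mean_i) · (x_{k,j} - mean_j), divisor n-1 = 3:
  S[X_1,X_1] = ((-4)·(-4) + (3)·(3) + (0)·(0) + (1)·(1)) / 3 = 26/3 = 8.6667
  S[X_1,X_2] = ((-4)·(-2.5) + (3)·(1.5) + (0)·(0.5) + (1)·(0.5)) / 3 = 15/3 = 5
  S[X_2,X_2] = ((-2.5)·(-2.5) + (1.5)·(1.5) + (0.5)·(0.5) + (0.5)·(0.5)) / 3 = 9/3 = 3
  S = [[8.6667, 5],
 [5, 3]].

Step 3 — invert S. det(S) = 8.6667·3 - (5)² = 1.
  S^{-1} = (1/det) · [[d, -b], [-b, a]] = [[3, -5],
 [-5, 8.6667]].

Step 4 — quadratic form (x̄ - mu_0)^T · S^{-1} · (x̄ - mu_0):
  S^{-1} · (x̄ - mu_0) = (-6.5, 11.6667),
  (x̄ - mu_0)^T · [...] = (2)·(-6.5) + (2.5)·(11.6667) = 16.1667.

Step 5 — scale by n: T² = 4 · 16.1667 = 64.6667.

T² ≈ 64.6667


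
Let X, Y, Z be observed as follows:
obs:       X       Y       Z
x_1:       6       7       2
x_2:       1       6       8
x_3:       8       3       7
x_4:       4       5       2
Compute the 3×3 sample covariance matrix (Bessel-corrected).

Step 1 — column means:
  mean(X) = (6 + 1 + 8 + 4) / 4 = 19/4 = 4.75
  mean(Y) = (7 + 6 + 3 + 5) / 4 = 21/4 = 5.25
  mean(Z) = (2 + 8 + 7 + 2) / 4 = 19/4 = 4.75

Step 2 — sample covariance S[i,j] = (1/(n-1)) · Σ_k (x_{k,i} - mean_i) · (x_{k,j} - mean_j), with n-1 = 3.
  S[X,X] = ((1.25)·(1.25) + (-3.75)·(-3.75) + (3.25)·(3.25) + (-0.75)·(-0.75)) / 3 = 26.75/3 = 8.9167
  S[X,Y] = ((1.25)·(1.75) + (-3.75)·(0.75) + (3.25)·(-2.25) + (-0.75)·(-0.25)) / 3 = -7.75/3 = -2.5833
  S[X,Z] = ((1.25)·(-2.75) + (-3.75)·(3.25) + (3.25)·(2.25) + (-0.75)·(-2.75)) / 3 = -6.25/3 = -2.0833
  S[Y,Y] = ((1.75)·(1.75) + (0.75)·(0.75) + (-2.25)·(-2.25) + (-0.25)·(-0.25)) / 3 = 8.75/3 = 2.9167
  S[Y,Z] = ((1.75)·(-2.75) + (0.75)·(3.25) + (-2.25)·(2.25) + (-0.25)·(-2.75)) / 3 = -6.75/3 = -2.25
  S[Z,Z] = ((-2.75)·(-2.75) + (3.25)·(3.25) + (2.25)·(2.25) + (-2.75)·(-2.75)) / 3 = 30.75/3 = 10.25

S is symmetric (S[j,i] = S[i,j]). Assembling:

S = [[8.9167, -2.5833, -2.0833],
 [-2.5833, 2.9167, -2.25],
 [-2.0833, -2.25, 10.25]]


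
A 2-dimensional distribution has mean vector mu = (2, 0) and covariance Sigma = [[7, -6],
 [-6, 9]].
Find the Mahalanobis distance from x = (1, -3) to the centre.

Step 1 — centre the observation: (x - mu) = (-1, -3).

Step 2 — invert Sigma. det(Sigma) = 7·9 - (-6)² = 27.
  Sigma^{-1} = (1/det) · [[d, -b], [-b, a]] = [[0.3333, 0.2222],
 [0.2222, 0.2593]].

Step 3 — form the quadratic (x - mu)^T · Sigma^{-1} · (x - mu):
  Sigma^{-1} · (x - mu) = (-1, -1).
  (x - mu)^T · [Sigma^{-1} · (x - mu)] = (-1)·(-1) + (-3)·(-1) = 4.

Step 4 — take square root: d = √(4) ≈ 2.

d(x, mu) = √(4) ≈ 2


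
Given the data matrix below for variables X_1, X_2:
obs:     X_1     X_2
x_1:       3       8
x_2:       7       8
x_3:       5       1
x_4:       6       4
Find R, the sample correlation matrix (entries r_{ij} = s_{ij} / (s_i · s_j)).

Step 1 — column means:
  mean(X_1) = (3 + 7 + 5 + 6) / 4 = 21/4 = 5.25
  mean(X_2) = (8 + 8 + 1 + 4) / 4 = 21/4 = 5.25

Step 2 — sample variances and covariances s[i,j] = (1/(n-1)) · Σ_k (x_{k,i} - mean_i) · (x_{k,j} - mean_j), with n-1 = 3:
  s[X_1,X_1] = ((-2.25)·(-2.25) + (1.75)·(1.75) + (-0.25)·(-0.25) + (0.75)·(0.75)) / 3 = 8.75/3 = 2.9167
  s[X_1,X_2] = ((-2.25)·(2.75) + (1.75)·(2.75) + (-0.25)·(-4.25) + (0.75)·(-1.25)) / 3 = -1.25/3 = -0.4167
  s[X_2,X_2] = ((2.75)·(2.75) + (2.75)·(2.75) + (-4.25)·(-4.25) + (-1.25)·(-1.25)) / 3 = 34.75/3 = 11.5833
  Sample standard deviations s_i = √(s[i,i]):
  s(X_1) = √(2.9167) = 1.7078
  s(X_2) = √(11.5833) = 3.4034

Step 3 — r_{ij} = s_{ij} / (s_i · s_j):
  r[X_1,X_1] = 1 (diagonal).
  r[X_1,X_2] = -0.4167 / (1.7078 · 3.4034) = -0.4167 / 5.8125 = -0.0717
  r[X_2,X_2] = 1 (diagonal).

R is symmetric with unit diagonal. Assembling:

R = [[1, -0.0717],
 [-0.0717, 1]]


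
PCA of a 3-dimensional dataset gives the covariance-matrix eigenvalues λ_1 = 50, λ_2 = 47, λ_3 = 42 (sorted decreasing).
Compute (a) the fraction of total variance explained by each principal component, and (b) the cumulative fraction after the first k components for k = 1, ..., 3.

Step 1 — total variance = trace(Sigma) = Σ λ_i = 50 + 47 + 42 = 139.

Step 2 — fraction explained by component i = λ_i / Σ λ:
  PC1: 50/139 = 0.3597
  PC2: 47/139 = 0.3381
  PC3: 42/139 = 0.3022

Step 3 — cumulative fraction after k components = (λ_1 + ... + λ_k) / Σ λ:
  k = 1: 50/139 = 0.3597
  k = 2: (50 + 47)/139 = 97/139 = 0.6978
  k = 3: (50 + 47 + 42)/139 = 139/139 = 1

Summary (fraction, with percent):

explained: PC1 0.3597 (35.97%), PC2 0.3381 (33.81%), PC3 0.3022 (30.22%);  cumulative: 0.3597, 0.6978, 1


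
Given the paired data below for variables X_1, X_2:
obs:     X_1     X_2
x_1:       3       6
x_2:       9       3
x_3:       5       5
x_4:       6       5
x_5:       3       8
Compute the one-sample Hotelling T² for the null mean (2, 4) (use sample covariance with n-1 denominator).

Step 1 — sample mean vector:
  mean(X_1) = (3 + 9 + 5 + 6 + 3) / 5 = 26/5 = 5.2
  mean(X_2) = (6 + 3 + 5 + 5 + 8) / 5 = 27/5 = 5.4
  x̄ = (5.2, 5.4),  deviation x̄ - mu_0 = (5.2, 5.4) - (2, 4) = (3.2, 1.4).

Step 2 — sample covariance matrix, S[i,j] = (1/(n-1)) · Σ_k (x_{k,i} - mean_i) · (x_{k,j} - mean_j), divisor n-1 = 4:
  S[X_1,X_1] = ((-2.2)·(-2.2) + (3.8)·(3.8) + (-0.2)·(-0.2) + (0.8)·(0.8) + (-2.2)·(-2.2)) / 4 = 24.8/4 = 6.2
  S[X_1,X_2] = ((-2.2)·(0.6) + (3.8)·(-2.4) + (-0.2)·(-0.4) + (0.8)·(-0.4) + (-2.2)·(2.6)) / 4 = -16.4/4 = -4.1
  S[X_2,X_2] = ((0.6)·(0.6) + (-2.4)·(-2.4) + (-0.4)·(-0.4) + (-0.4)·(-0.4) + (2.6)·(2.6)) / 4 = 13.2/4 = 3.3
  S = [[6.2, -4.1],
 [-4.1, 3.3]].

Step 3 — invert S. det(S) = 6.2·3.3 - (-4.1)² = 3.65.
  S^{-1} = (1/det) · [[d, -b], [-b, a]] = [[0.9041, 1.1233],
 [1.1233, 1.6986]].

Step 4 — quadratic form (x̄ - mu_0)^T · S^{-1} · (x̄ - mu_0):
  S^{-1} · (x̄ - mu_0) = (4.4658, 5.9726),
  (x̄ - mu_0)^T · [...] = (3.2)·(4.4658) + (1.4)·(5.9726) = 22.6521.

Step 5 — scale by n: T² = 5 · 22.6521 = 113.2603.

T² ≈ 113.2603


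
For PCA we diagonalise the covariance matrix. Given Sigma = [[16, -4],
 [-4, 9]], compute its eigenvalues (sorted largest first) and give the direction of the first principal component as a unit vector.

Step 1 — characteristic polynomial of 2×2 Sigma:
  det(Sigma - λI) = λ² - trace · λ + det = 0.
  trace = 16 + 9 = 25, det = 16·9 - (-4)² = 128.
Step 2 — discriminant:
  Δ = trace² - 4·det = 625 - 512 = 113.
Step 3 — eigenvalues:
  λ = (trace ± √Δ)/2 = (25 ± 10.6301)/2,
  λ_1 = 17.8151,  λ_2 = 7.1849.

Step 4 — unit eigenvector for λ_1: solve (Sigma - λ_1 I)v = 0. First row:
  (16 - 17.8151)·v_x + (-4)·v_y = 0, i.e. (-1.8151)·v_x + (-4)·v_y = 0,
  so v ∝ (b, λ_1 - a) = (-4, 1.8151); multiply by -1 so the first entry is positive: u = (4, -1.8151).
  ||u|| = √((4)² + (-1.8151)²) = √(19.2945) ≈ 4.3925,
  v_1 = u/||u|| ≈ (0.9106, -0.4132) (||v_1|| = 1).

λ_1 = 17.8151,  λ_2 = 7.1849;  v_1 ≈ (0.9106, -0.4132)


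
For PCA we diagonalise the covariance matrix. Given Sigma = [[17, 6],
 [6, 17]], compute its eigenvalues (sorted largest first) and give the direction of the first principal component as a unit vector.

Step 1 — characteristic polynomial of 2×2 Sigma:
  det(Sigma - λI) = λ² - trace · λ + det = 0.
  trace = 17 + 17 = 34, det = 17·17 - (6)² = 253.
Step 2 — discriminant:
  Δ = trace² - 4·det = 1156 - 1012 = 144.
Step 3 — eigenvalues:
  λ = (trace ± √Δ)/2 = (34 ± 12)/2,
  λ_1 = 23,  λ_2 = 11.

Step 4 — unit eigenvector for λ_1: solve (Sigma - λ_1 I)v = 0. First row:
  (17 - 23)·v_x + (6)·v_y = 0, i.e. (-6)·v_x + (6)·v_y = 0,
  so v ∝ (b, λ_1 - a) = (6, 6) = u.
  ||u|| = √((6)² + (6)²) = √(72) ≈ 8.4853,
  v_1 = u/||u|| ≈ (0.7071, 0.7071) (||v_1|| = 1).

λ_1 = 23,  λ_2 = 11;  v_1 ≈ (0.7071, 0.7071)


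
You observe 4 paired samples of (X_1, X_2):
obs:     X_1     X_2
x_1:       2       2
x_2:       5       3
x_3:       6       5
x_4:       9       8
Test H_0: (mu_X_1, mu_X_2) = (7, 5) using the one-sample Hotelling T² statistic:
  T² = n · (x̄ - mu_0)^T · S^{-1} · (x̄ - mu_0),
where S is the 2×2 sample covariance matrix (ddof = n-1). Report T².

Step 1 — sample mean vector:
  mean(X_1) = (2 + 5 + 6 + 9) / 4 = 22/4 = 5.5
  mean(X_2) = (2 + 3 + 5 + 8) / 4 = 18/4 = 4.5
  x̄ = (5.5, 4.5),  deviation x̄ - mu_0 = (5.5, 4.5) - (7, 5) = (-1.5, -0.5).

Step 2 — sample covariance matrix, S[i,j] = (1/(n-1)) · Σ_k (x_{k,i} - mean_i) · (x_{k,j} - mean_j), divisor n-1 = 3:
  S[X_1,X_1] = ((-3.5)·(-3.5) + (-0.5)·(-0.5) + (0.5)·(0.5) + (3.5)·(3.5)) / 3 = 25/3 = 8.3333
  S[X_1,X_2] = ((-3.5)·(-2.5) + (-0.5)·(-1.5) + (0.5)·(0.5) + (3.5)·(3.5)) / 3 = 22/3 = 7.3333
  S[X_2,X_2] = ((-2.5)·(-2.5) + (-1.5)·(-1.5) + (0.5)·(0.5) + (3.5)·(3.5)) / 3 = 21/3 = 7
  S = [[8.3333, 7.3333],
 [7.3333, 7]].

Step 3 — invert S. det(S) = 8.3333·7 - (7.3333)² = 4.5556.
  S^{-1} = (1/det) · [[d, -b], [-b, a]] = [[1.5366, -1.6098],
 [-1.6098, 1.8293]].

Step 4 — quadratic form (x̄ - mu_0)^T · S^{-1} · (x̄ - mu_0):
  S^{-1} · (x̄ - mu_0) = (-1.5, 1.5),
  (x̄ - mu_0)^T · [...] = (-1.5)·(-1.5) + (-0.5)·(1.5) = 1.5.

Step 5 — scale by n: T² = 4 · 1.5 = 6.

T² ≈ 6
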